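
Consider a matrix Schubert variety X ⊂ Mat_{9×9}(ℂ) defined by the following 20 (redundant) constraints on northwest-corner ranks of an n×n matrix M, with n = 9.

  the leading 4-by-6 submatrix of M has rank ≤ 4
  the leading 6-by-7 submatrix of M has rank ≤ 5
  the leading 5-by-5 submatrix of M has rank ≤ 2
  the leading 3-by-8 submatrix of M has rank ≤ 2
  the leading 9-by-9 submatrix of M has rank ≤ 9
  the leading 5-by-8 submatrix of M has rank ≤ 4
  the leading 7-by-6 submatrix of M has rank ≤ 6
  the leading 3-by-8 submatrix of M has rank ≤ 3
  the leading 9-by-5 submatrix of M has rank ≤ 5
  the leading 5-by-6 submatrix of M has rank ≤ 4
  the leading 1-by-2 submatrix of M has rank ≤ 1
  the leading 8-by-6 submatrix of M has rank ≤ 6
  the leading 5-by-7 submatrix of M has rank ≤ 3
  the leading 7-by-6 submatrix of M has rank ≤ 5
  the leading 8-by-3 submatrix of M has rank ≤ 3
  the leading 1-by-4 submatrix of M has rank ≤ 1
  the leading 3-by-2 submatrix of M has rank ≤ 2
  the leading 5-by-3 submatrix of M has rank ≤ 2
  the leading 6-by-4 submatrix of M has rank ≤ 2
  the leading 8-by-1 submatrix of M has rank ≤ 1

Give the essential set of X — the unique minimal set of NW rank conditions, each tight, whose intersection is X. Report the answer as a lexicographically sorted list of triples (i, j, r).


The tightest implied rank at each (i,j), from the 20 conditions:

  i=1: 1 1 1 1 1 1 1 1 1
  i=2: 1 2 2 2 2 2 2 2 2
  i=3: 1 2 2 2 2 2 2 2 3
  i=4: 1 2 2 2 2 3 3 3 4
  i=5: 1 2 2 2 2 3 3 4 5
  i=6: 1 2 2 2 3 4 4 5 6
  i=7: 1 2 3 3 4 5 5 6 7
  i=8: 1 2 3 4 5 6 6 7 8
  i=9: 1 2 3 4 5 6 7 8 9

the unique w with this rank table is (1, 2, 9, 6, 8, 5, 3, 4, 7).

Fulton essential set (4 of the 15 Rothe cells):

[(3, 8, 2), (5, 5, 2), (5, 7, 3), (6, 4, 2)]


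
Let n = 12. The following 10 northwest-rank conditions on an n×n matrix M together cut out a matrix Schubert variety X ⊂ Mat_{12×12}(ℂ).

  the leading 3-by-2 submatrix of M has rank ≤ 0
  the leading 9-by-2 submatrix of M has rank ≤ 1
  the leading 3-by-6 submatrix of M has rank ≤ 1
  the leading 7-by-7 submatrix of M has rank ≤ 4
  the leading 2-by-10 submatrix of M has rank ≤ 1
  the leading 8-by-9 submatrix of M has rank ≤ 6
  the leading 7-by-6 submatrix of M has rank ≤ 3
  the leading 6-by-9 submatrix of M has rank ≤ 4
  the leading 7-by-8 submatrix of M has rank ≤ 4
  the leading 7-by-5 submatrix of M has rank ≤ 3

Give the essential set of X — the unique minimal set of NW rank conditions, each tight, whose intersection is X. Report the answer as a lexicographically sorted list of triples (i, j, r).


Rank table r_w(12×12) implied by the 10 constraints:

  i=1: 0 0 1 1 1 1 1 1 1 1 1 1
  i=2: 0 0 1 1 1 1 1 1 1 1 2 2
  i=3: 0 0 1 1 1 1 2 2 2 2 3 3
  i=4: 1 1 2 2 2 2 3 3 3 3 4 4
  i=5: 1 1 2 3 3 3 4 4 4 4 5 5
  i=6: 1 1 2 3 3 3 4 4 4 5 6 6
  i=7: 1 1 2 3 3 3 4 4 5 6 7 7
  i=8: 1 1 2 3 4 4 5 5 6 7 8 8
  i=9: 1 1 2 3 4 5 6 6 7 8 9 9
  i=10: 1 2 3 4 5 6 7 7 8 9 10 10
  i=11: 1 2 3 4 5 6 7 8 9 10 11 11
  i=12: 1 2 3 4 5 6 7 8 9 10 11 12

giving w = (3, 11, 7, 1, 4, 10, 9, 5, 6, 2, 8, 12) via Δ²R.

Fulton essential set (7 of the 28 Rothe cells):

[(2, 10, 1), (3, 2, 0), (3, 6, 1), (6, 9, 4), (7, 6, 3), (7, 8, 4), (9, 2, 1)]


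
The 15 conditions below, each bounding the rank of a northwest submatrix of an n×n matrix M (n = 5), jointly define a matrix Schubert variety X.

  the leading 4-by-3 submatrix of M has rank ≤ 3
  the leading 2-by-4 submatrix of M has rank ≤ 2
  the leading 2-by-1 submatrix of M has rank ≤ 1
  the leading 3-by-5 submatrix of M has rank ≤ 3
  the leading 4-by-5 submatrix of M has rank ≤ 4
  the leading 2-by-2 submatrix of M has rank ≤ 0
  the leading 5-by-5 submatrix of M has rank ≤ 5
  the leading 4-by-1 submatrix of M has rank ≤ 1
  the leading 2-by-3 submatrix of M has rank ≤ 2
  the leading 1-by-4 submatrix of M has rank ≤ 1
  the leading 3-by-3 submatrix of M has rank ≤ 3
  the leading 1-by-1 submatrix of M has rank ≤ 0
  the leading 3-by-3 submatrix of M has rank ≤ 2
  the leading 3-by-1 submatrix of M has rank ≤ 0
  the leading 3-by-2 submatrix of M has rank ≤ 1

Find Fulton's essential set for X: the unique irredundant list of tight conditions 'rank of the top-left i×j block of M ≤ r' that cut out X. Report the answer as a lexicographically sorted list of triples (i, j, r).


Recovering R(i,j) via the rank-extension bound from the 15 conditions:

  row 1: 0 0 1 1 1
  row 2: 0 0 1 2 2
  row 3: 0 1 2 3 3
  row 4: 1 2 3 4 4
  row 5: 1 2 3 4 5

second differences of R give the permutation w = (3, 4, 2, 1, 5).

ℓ(w)=5; the 2 essential cells (i,j,r):

[(2, 2, 0), (3, 1, 0)]


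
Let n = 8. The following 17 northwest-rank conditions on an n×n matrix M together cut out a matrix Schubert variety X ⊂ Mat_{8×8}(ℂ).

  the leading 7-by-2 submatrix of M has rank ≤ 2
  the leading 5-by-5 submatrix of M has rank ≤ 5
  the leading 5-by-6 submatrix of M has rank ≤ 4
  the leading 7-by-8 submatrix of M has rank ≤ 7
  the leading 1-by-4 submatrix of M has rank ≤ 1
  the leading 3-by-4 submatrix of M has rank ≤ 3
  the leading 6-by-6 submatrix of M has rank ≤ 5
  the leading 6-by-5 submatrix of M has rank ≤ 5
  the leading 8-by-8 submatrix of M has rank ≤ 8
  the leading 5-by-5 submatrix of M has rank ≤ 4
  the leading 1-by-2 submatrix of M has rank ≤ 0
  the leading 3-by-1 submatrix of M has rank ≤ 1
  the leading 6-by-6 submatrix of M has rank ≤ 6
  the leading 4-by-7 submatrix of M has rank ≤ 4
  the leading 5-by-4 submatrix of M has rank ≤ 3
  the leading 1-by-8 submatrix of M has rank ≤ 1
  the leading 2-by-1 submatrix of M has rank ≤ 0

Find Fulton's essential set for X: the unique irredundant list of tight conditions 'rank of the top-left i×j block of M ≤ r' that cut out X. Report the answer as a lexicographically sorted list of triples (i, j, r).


Reconstructing r_w from the 17 given conditions:

  i=1: 0  0  1  1  1  1  1  1
  i=2: 0  1  2  2  2  2  2  2
  i=3: 1  2  3  3  3  3  3  3
  i=4: 1  2  3  3  4  4  4  4
  i=5: 1  2  3  3  4  4  5  5
  i=6: 1  2  3  4  5  5  6  6
  i=7: 1  2  3  4  5  6  7  7
  i=8: 1  2  3  4  5  6  7  8

second differences of R give the permutation w = (3, 2, 1, 5, 7, 4, 6, 8).

ℓ(w)=6; the 4 essential cells (i,j,r):

[(1, 2, 0), (2, 1, 0), (5, 4, 3), (5, 6, 4)]


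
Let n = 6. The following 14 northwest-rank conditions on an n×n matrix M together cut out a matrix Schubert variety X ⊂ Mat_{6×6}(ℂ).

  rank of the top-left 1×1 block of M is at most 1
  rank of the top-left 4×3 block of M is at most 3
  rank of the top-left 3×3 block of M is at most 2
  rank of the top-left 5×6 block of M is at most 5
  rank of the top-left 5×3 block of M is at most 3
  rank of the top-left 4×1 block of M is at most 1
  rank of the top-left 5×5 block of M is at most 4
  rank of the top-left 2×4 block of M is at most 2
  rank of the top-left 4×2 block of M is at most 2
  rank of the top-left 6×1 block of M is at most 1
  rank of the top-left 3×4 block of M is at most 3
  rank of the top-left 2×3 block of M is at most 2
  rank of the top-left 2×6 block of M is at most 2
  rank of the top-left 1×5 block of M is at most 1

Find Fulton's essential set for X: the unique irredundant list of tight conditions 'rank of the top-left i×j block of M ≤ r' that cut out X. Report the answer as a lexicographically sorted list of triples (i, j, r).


Reconstructing r_w from the 14 given conditions:

  i=1: 1 | 1 | 1 | 1 | 1 | 1
  i=2: 1 | 2 | 2 | 2 | 2 | 2
  i=3: 1 | 2 | 2 | 3 | 3 | 3
  i=4: 1 | 2 | 3 | 4 | 4 | 4
  i=5: 1 | 2 | 3 | 4 | 4 | 5
  i=6: 1 | 2 | 3 | 4 | 5 | 6

so w = (1, 2, 4, 3, 6, 5).

Fulton essential set (2 of the 2 Rothe cells):

[(3, 3, 2), (5, 5, 4)]


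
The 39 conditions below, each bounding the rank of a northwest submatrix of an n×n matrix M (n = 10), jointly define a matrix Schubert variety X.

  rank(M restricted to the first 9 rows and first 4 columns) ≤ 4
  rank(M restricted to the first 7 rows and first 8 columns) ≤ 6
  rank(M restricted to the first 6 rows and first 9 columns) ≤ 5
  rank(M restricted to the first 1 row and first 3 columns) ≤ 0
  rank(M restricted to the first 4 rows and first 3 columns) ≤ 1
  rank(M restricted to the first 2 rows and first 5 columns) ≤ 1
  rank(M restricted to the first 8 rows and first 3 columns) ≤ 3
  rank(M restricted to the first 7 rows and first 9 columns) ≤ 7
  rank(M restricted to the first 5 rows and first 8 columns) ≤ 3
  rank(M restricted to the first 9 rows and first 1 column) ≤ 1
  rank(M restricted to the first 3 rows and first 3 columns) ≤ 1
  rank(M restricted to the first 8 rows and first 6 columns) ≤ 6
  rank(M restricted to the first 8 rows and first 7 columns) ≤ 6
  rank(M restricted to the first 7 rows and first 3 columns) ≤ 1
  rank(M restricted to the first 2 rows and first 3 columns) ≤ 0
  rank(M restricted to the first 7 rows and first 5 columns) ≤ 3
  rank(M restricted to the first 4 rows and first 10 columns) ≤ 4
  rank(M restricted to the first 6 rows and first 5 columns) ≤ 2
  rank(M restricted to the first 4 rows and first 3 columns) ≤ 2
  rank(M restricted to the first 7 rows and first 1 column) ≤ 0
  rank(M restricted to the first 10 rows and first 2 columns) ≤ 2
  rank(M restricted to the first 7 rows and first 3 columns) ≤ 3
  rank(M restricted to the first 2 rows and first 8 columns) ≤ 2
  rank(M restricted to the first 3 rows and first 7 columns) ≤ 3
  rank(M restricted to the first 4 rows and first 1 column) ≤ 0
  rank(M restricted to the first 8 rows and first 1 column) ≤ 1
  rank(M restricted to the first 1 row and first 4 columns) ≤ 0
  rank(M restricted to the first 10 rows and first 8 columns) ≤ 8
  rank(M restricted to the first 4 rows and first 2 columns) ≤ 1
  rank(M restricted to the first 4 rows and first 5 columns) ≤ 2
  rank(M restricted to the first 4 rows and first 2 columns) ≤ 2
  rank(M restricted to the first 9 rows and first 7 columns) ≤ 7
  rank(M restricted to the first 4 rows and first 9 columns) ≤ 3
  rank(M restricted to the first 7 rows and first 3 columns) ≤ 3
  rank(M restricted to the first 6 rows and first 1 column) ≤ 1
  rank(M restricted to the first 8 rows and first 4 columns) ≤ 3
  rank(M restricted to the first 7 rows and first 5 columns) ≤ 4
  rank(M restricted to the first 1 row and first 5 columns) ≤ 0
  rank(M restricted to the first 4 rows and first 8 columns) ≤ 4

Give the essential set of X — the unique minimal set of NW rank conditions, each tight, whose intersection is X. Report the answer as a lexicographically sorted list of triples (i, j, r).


Rank table r_w(10×10) implied by the 39 constraints:

  0  0  0  0  0  1  1  1  1  1
  0  0  0  1  1  2  2  2  2  2
  0  1  1  2  2  3  3  3  3  3
  0  1  1  2  2  3  3  3  3  4
  0  1  1  2  2  3  3  3  4  5
  0  1  1  2  2  3  4  4  5  6
  0  1  1  2  3  4  5  5  6  7
  1  2  2  3  4  5  6  6  7  8
  1  2  3  4  5  6  7  7  8  9
  1  2  3  4  5  6  7  8  9  10

reading off 1-entries of Δ²R: w = (6, 4, 2, 10, 9, 7, 5, 1, 3, 8).

Rothe diagram D(w) (25 cells), 7 SE-corners (essential conditions):

[(1, 5, 0), (2, 3, 0), (4, 9, 3), (5, 8, 3), (6, 5, 2), (7, 1, 0), (7, 3, 1)]


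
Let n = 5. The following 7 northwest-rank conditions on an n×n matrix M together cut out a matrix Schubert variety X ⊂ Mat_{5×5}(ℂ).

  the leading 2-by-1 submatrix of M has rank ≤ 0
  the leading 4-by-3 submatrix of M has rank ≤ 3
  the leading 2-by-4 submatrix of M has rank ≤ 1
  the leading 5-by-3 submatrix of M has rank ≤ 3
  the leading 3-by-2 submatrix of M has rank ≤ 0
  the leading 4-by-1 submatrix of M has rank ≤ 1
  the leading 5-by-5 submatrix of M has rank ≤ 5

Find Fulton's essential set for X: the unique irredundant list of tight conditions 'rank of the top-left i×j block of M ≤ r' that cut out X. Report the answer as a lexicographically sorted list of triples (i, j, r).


Computing R[i][j] = min implied NW-rank bound (n=5, 7 conditions):

  R[1]: 0 | 0 | 1 | 1 | 1
  R[2]: 0 | 0 | 1 | 1 | 2
  R[3]: 0 | 0 | 1 | 2 | 3
  R[4]: 1 | 1 | 2 | 3 | 4
  R[5]: 1 | 2 | 3 | 4 | 5

hence w(1..5) = (3, 5, 4, 1, 2).

Rothe diagram D(w) (7 cells), 2 SE-corners (essential conditions):

[(2, 4, 1), (3, 2, 0)]


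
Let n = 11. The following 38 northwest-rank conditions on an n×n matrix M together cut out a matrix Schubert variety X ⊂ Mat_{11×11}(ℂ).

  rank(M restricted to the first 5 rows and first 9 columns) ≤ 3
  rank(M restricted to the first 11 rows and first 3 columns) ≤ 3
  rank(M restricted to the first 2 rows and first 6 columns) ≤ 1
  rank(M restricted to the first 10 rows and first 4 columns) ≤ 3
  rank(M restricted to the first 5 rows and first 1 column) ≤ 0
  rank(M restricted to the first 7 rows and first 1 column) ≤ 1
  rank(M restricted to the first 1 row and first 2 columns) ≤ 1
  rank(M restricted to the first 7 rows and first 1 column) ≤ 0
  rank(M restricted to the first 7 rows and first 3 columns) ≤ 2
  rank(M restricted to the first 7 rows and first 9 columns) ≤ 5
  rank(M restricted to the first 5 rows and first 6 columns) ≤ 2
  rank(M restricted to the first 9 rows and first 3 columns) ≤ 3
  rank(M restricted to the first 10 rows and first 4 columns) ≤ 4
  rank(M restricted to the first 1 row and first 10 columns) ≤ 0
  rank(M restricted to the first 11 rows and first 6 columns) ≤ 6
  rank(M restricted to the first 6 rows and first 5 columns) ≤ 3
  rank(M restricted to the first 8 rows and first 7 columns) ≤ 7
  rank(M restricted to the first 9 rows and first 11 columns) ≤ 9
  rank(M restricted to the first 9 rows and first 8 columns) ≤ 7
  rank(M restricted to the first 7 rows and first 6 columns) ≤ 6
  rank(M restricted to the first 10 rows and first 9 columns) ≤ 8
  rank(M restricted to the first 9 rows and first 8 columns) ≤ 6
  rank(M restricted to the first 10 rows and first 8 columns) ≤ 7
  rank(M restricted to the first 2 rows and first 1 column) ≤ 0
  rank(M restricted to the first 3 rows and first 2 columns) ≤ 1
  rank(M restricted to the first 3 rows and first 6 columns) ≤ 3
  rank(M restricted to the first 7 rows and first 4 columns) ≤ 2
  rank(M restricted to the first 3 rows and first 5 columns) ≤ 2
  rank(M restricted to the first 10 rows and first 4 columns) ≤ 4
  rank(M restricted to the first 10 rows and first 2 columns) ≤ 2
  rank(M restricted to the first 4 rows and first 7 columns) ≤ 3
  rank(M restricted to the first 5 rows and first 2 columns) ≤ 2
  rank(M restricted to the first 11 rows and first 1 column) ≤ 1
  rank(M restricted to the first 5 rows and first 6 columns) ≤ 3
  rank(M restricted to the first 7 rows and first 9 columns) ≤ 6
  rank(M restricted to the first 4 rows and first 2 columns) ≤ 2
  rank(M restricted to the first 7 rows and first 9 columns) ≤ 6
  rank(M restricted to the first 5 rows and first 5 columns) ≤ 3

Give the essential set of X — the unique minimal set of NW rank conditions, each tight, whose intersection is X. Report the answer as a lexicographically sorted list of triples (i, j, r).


Reconstructing r_w from the 38 given conditions:

  i=1: 0, 0, 0, 0, 0, 0, 0, 0, 0, 0, 1
  i=2: 0, 1, 1, 1, 1, 1, 1, 1, 1, 1, 2
  i=3: 0, 1, 2, 2, 2, 2, 2, 2, 2, 2, 3
  i=4: 0, 1, 2, 2, 2, 2, 3, 3, 3, 3, 4
  i=5: 0, 1, 2, 2, 2, 2, 3, 3, 3, 4, 5
  i=6: 0, 1, 2, 2, 3, 3, 4, 4, 4, 5, 6
  i=7: 0, 1, 2, 2, 3, 4, 5, 5, 5, 6, 7
  i=8: 1, 2, 3, 3, 4, 5, 6, 6, 6, 7, 8
  i=9: 1, 2, 3, 3, 4, 5, 6, 6, 7, 8, 9
  i=10: 1, 2, 3, 3, 4, 5, 6, 7, 8, 9, 10
  i=11: 1, 2, 3, 4, 5, 6, 7, 8, 9, 10, 11

so w = (11, 2, 3, 7, 10, 5, 6, 1, 9, 8, 4).

ℓ(w)=29; the 7 essential cells (i,j,r):

[(1, 10, 0), (5, 6, 2), (5, 9, 3), (7, 1, 0), (7, 4, 2), (9, 8, 6), (10, 4, 3)]


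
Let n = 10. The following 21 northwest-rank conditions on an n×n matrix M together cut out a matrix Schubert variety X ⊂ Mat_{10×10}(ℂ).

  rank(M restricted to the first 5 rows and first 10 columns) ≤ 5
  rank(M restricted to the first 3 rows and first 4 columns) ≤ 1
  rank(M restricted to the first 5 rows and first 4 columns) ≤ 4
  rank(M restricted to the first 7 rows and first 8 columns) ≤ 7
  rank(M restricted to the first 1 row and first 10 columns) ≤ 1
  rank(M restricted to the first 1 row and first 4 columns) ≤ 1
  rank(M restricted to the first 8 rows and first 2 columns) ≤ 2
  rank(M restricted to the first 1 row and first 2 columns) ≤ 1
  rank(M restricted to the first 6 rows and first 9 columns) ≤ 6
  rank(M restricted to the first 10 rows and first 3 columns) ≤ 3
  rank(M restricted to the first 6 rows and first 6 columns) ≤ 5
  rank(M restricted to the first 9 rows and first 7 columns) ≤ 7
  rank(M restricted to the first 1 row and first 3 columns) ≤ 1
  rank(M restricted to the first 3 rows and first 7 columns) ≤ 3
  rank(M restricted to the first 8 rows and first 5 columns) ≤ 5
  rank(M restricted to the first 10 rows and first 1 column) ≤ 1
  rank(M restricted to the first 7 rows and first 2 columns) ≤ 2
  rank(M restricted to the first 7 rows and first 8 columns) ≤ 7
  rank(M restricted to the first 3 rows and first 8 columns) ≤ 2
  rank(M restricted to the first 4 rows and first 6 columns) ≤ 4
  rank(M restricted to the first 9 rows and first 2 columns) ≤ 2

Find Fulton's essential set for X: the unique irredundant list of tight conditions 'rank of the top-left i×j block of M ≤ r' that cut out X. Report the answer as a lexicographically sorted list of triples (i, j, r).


Rank table r_w(10×10) implied by the 21 constraints:

  R[1]: 1, 1, 1, 1, 1, 1, 1, 1, 1, 1
  R[2]: 1, 1, 1, 1, 2, 2, 2, 2, 2, 2
  R[3]: 1, 1, 1, 1, 2, 2, 2, 2, 3, 3
  R[4]: 1, 2, 2, 2, 3, 3, 3, 3, 4, 4
  R[5]: 1, 2, 3, 3, 4, 4, 4, 4, 5, 5
  R[6]: 1, 2, 3, 4, 5, 5, 5, 5, 6, 6
  R[7]: 1, 2, 3, 4, 5, 6, 6, 6, 7, 7
  R[8]: 1, 2, 3, 4, 5, 6, 7, 7, 8, 8
  R[9]: 1, 2, 3, 4, 5, 6, 7, 8, 9, 9
  R[10]: 1, 2, 3, 4, 5, 6, 7, 8, 9, 10

hence w(1..10) = (1, 5, 9, 2, 3, 4, 6, 7, 8, 10).

Fulton essential set (2 of the 9 Rothe cells):

[(3, 4, 1), (3, 8, 2)]


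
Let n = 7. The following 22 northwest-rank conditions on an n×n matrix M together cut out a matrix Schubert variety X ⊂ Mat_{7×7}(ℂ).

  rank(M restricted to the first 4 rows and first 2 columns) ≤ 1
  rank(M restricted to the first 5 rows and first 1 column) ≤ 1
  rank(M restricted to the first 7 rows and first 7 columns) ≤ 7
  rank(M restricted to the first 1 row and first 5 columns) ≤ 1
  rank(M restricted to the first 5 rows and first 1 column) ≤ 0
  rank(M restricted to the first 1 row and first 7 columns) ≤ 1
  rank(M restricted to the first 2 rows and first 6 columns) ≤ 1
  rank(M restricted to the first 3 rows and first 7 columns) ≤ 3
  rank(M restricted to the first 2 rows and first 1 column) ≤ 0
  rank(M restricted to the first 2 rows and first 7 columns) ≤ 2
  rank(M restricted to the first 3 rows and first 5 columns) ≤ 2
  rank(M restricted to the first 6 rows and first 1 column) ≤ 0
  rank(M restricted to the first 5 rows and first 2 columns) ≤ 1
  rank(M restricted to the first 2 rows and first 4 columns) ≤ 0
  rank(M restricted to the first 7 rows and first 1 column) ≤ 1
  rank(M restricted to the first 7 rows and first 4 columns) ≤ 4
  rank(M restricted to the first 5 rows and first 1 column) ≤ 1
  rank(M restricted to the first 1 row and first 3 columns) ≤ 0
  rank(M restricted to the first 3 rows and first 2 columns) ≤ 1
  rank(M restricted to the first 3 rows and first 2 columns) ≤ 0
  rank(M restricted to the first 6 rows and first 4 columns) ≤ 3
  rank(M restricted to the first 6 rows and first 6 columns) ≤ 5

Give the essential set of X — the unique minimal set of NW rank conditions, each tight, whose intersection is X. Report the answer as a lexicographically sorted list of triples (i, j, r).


Reconstructing r_w from the 22 given conditions:

  row 1: 0  0  0  0  1  1  1
  row 2: 0  0  0  0  1  1  2
  row 3: 0  0  1  1  2  2  3
  row 4: 0  1  2  2  3  3  4
  row 5: 0  1  2  3  4  4  5
  row 6: 0  1  2  3  4  5  6
  row 7: 1  2  3  4  5  6  7

so w = (5, 7, 3, 2, 4, 6, 1).

ℓ(w)=14; the 4 essential cells (i,j,r):

[(2, 4, 0), (2, 6, 1), (3, 2, 0), (6, 1, 0)]


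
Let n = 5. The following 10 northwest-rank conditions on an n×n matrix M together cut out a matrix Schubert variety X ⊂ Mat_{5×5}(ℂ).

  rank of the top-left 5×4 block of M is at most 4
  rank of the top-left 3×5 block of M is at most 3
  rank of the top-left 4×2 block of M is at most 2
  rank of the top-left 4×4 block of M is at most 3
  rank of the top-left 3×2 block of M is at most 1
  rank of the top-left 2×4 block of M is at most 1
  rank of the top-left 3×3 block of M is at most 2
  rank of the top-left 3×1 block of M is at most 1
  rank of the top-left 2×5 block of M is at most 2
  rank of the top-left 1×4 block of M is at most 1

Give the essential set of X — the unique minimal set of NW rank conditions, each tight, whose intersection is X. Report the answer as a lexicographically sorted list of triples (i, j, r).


Computing R[i][j] = min implied NW-rank bound (n=5, 10 conditions):

  R[1]: 1 | 1 | 1 | 1 | 1
  R[2]: 1 | 1 | 1 | 1 | 2
  R[3]: 1 | 1 | 2 | 2 | 3
  R[4]: 1 | 2 | 3 | 3 | 4
  R[5]: 1 | 2 | 3 | 4 | 5

second differences of R give the permutation w = (1, 5, 3, 2, 4).

|D(w)|=4, |Ess(w)|=2:

[(2, 4, 1), (3, 2, 1)]


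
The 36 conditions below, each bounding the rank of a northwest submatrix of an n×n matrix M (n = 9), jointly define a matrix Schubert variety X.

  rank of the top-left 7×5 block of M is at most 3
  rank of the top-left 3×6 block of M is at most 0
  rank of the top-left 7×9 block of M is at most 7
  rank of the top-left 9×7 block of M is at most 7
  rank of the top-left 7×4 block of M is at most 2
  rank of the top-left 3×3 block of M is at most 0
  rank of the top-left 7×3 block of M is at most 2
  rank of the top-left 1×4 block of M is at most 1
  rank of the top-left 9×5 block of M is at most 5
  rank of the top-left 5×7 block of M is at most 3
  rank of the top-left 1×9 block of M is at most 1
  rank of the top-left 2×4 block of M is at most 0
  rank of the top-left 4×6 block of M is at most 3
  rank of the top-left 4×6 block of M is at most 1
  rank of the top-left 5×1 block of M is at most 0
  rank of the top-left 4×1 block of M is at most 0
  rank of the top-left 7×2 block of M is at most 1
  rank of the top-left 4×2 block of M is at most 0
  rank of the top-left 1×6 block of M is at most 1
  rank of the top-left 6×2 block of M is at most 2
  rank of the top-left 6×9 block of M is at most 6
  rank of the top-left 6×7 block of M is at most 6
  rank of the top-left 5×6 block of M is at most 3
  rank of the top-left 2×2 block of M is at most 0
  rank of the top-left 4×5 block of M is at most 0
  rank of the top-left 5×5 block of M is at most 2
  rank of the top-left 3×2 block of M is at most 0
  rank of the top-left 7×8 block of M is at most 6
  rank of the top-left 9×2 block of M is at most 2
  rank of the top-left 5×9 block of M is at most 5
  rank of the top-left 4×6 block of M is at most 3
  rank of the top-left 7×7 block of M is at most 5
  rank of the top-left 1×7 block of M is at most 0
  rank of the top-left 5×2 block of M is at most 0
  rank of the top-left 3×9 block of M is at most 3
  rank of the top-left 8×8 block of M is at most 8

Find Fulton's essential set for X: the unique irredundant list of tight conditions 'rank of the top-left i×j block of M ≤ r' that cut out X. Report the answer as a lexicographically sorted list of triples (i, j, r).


The tightest implied rank at each (i,j), from the 36 conditions:

  i=1: 0, 0, 0, 0, 0, 0, 0, 1, 1
  i=2: 0, 0, 0, 0, 0, 0, 1, 2, 2
  i=3: 0, 0, 0, 0, 0, 0, 1, 2, 3
  i=4: 0, 0, 0, 0, 0, 1, 2, 3, 4
  i=5: 0, 0, 1, 1, 1, 2, 3, 4, 5
  i=6: 1, 1, 2, 2, 2, 3, 4, 5, 6
  i=7: 1, 1, 2, 2, 3, 4, 5, 6, 7
  i=8: 1, 2, 3, 3, 4, 5, 6, 7, 8
  i=9: 1, 2, 3, 4, 5, 6, 7, 8, 9

giving w = (8, 7, 9, 6, 3, 1, 5, 2, 4) via Δ²R.

Rothe diagram D(w) (28 cells), 6 SE-corners (essential conditions):

[(1, 7, 0), (3, 6, 0), (4, 5, 0), (5, 2, 0), (7, 2, 1), (7, 4, 2)]


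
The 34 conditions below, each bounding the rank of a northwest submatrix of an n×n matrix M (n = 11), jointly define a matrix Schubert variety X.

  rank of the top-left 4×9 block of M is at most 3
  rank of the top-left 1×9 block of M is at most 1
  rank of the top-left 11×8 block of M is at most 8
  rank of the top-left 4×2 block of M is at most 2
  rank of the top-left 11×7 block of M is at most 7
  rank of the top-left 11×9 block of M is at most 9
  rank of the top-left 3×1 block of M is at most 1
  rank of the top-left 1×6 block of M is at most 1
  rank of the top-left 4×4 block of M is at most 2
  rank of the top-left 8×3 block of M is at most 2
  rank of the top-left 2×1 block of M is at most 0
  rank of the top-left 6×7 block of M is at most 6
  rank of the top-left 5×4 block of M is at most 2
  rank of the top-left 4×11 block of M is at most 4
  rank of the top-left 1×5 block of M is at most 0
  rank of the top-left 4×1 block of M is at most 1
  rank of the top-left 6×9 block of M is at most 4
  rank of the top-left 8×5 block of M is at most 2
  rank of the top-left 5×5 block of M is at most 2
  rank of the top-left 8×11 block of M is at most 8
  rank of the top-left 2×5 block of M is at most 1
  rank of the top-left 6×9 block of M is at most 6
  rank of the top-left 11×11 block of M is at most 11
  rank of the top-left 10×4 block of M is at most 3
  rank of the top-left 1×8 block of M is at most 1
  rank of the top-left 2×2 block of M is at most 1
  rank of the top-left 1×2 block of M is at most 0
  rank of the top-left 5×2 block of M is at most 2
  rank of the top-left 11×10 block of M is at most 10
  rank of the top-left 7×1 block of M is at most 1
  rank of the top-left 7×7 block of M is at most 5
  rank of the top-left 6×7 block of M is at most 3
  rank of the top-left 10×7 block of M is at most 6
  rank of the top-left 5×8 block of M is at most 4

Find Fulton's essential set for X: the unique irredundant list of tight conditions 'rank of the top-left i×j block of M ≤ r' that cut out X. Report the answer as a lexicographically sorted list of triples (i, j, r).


Rank table r_w(11×11) implied by the 34 constraints:

  row 1: 0, 0, 0, 0, 0, 1, 1, 1, 1, 1, 1
  row 2: 0, 1, 1, 1, 1, 2, 2, 2, 2, 2, 2
  row 3: 1, 2, 2, 2, 2, 3, 3, 3, 3, 3, 3
  row 4: 1, 2, 2, 2, 2, 3, 3, 3, 3, 4, 4
  row 5: 1, 2, 2, 2, 2, 3, 3, 4, 4, 5, 5
  row 6: 1, 2, 2, 2, 2, 3, 3, 4, 4, 5, 6
  row 7: 1, 2, 2, 2, 2, 3, 4, 5, 5, 6, 7
  row 8: 1, 2, 2, 2, 2, 3, 4, 5, 6, 7, 8
  row 9: 1, 2, 3, 3, 3, 4, 5, 6, 7, 8, 9
  row 10: 1, 2, 3, 3, 4, 5, 6, 7, 8, 9, 10
  row 11: 1, 2, 3, 4, 5, 6, 7, 8, 9, 10, 11

hence w(1..11) = (6, 2, 1, 10, 8, 11, 7, 9, 3, 5, 4).

|D(w)|=28, |Ess(w)|=7:

[(1, 5, 0), (2, 1, 0), (4, 9, 3), (6, 7, 3), (6, 9, 4), (8, 5, 2), (10, 4, 3)]


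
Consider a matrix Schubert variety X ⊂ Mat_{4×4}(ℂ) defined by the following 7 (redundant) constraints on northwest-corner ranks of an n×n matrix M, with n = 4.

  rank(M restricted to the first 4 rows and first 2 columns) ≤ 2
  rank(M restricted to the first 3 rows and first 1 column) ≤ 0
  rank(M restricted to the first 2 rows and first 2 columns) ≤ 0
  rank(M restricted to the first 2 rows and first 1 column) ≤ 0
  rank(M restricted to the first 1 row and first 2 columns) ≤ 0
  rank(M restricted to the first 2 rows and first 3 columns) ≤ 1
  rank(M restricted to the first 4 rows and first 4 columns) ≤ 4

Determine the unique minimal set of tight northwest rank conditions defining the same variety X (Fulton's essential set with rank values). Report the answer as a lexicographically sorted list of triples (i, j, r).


Propagating the 7 rank bounds to every northwest block:

  row 1: 0 0 1 1
  row 2: 0 0 1 2
  row 3: 0 1 2 3
  row 4: 1 2 3 4

giving w = (3, 4, 2, 1) via Δ²R.

D(w) has 5 cells with 2 SE-corners; essential set:

[(2, 2, 0), (3, 1, 0)]


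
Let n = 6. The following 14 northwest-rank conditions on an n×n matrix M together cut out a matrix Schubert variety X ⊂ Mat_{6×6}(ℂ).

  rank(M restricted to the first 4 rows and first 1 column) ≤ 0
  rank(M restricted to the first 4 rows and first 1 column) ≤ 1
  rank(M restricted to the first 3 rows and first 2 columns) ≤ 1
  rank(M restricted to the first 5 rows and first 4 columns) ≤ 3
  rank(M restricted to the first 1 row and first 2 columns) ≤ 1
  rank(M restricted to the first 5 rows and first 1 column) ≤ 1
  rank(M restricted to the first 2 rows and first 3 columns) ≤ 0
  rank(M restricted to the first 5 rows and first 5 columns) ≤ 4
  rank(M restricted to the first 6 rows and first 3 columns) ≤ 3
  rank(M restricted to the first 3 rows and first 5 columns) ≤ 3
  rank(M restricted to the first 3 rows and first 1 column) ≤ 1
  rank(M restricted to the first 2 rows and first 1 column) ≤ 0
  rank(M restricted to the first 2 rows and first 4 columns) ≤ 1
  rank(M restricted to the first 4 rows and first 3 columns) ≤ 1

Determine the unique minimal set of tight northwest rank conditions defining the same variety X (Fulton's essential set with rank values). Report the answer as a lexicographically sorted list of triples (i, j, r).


Propagating the 14 rank bounds to every northwest block:

  0 0 0 1 1 1
  0 0 0 1 2 2
  0 1 1 2 3 3
  0 1 1 2 3 4
  1 2 2 3 4 5
  1 2 3 4 5 6

the unique w with this rank table is (4, 5, 2, 6, 1, 3).

Rothe diagram D(w) (9 cells), 3 SE-corners (essential conditions):

[(2, 3, 0), (4, 1, 0), (4, 3, 1)]


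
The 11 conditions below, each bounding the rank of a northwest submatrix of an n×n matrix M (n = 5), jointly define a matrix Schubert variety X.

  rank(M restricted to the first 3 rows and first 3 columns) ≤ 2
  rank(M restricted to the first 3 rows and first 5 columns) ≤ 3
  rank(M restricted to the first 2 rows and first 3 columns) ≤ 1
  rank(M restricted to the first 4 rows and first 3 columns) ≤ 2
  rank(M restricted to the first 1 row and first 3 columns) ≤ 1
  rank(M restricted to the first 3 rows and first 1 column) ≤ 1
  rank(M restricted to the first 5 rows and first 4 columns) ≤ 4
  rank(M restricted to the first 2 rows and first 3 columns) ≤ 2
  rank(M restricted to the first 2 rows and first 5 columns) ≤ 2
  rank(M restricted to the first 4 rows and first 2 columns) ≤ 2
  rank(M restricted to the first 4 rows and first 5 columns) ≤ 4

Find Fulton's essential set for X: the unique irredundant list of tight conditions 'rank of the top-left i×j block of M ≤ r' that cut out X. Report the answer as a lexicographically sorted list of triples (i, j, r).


Recovering R(i,j) via the rank-extension bound from the 11 conditions:

  i=1: 1 1 1 1 1
  i=2: 1 1 1 2 2
  i=3: 1 2 2 3 3
  i=4: 1 2 2 3 4
  i=5: 1 2 3 4 5

second differences of R give the permutation w = (1, 4, 2, 5, 3).

|D(w)|=3, |Ess(w)|=2:

[(2, 3, 1), (4, 3, 2)]


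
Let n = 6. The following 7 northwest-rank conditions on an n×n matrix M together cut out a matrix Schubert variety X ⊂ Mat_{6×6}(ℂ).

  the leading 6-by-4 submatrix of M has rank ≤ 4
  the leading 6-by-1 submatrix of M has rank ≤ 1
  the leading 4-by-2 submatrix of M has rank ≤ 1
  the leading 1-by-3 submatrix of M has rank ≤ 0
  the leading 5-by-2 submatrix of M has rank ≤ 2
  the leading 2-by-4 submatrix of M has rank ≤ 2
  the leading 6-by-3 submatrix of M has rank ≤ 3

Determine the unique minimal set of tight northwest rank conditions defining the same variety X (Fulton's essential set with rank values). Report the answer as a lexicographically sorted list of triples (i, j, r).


Recovering R(i,j) via the rank-extension bound from the 7 conditions:

  row 1: 0 | 0 | 0 | 1 | 1 | 1
  row 2: 1 | 1 | 1 | 2 | 2 | 2
  row 3: 1 | 1 | 2 | 3 | 3 | 3
  row 4: 1 | 1 | 2 | 3 | 4 | 4
  row 5: 1 | 2 | 3 | 4 | 5 | 5
  row 6: 1 | 2 | 3 | 4 | 5 | 6

reading off 1-entries of Δ²R: w = (4, 1, 3, 5, 2, 6).

Rothe diagram D(w) (5 cells), 2 SE-corners (essential conditions):

[(1, 3, 0), (4, 2, 1)]


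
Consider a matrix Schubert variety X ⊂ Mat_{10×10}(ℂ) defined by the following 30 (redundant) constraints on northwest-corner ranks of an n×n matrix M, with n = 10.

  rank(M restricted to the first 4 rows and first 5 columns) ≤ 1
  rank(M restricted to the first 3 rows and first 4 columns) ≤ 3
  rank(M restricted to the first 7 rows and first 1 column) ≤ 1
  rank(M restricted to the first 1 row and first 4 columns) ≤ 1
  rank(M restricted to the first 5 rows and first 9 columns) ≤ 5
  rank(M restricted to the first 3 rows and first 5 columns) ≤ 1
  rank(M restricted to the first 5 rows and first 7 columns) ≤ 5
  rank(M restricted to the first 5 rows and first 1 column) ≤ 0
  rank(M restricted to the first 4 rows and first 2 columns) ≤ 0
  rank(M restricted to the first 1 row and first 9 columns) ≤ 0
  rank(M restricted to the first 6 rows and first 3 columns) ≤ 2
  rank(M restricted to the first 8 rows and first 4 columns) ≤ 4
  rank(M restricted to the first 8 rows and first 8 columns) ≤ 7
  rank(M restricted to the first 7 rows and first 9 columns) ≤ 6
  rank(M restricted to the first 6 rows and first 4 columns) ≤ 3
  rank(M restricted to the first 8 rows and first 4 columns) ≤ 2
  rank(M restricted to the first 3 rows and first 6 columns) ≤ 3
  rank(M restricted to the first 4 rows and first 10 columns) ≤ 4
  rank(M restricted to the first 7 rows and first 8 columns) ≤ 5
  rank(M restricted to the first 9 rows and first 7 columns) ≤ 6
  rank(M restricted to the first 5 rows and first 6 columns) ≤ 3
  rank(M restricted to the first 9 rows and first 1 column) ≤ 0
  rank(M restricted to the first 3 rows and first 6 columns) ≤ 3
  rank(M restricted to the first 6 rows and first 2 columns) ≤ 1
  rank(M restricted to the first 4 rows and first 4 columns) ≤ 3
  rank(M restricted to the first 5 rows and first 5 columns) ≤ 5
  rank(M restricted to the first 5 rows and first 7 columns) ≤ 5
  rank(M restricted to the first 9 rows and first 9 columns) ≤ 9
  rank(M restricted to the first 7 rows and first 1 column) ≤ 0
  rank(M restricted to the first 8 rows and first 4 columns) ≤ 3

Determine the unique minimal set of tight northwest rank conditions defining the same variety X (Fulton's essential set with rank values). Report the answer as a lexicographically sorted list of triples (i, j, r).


The tightest implied rank at each (i,j), from the 30 conditions:

  i=1: 0  0  0  0  0  0  0  0  0  1
  i=2: 0  0  1  1  1  1  1  1  1  2
  i=3: 0  0  1  1  1  2  2  2  2  3
  i=4: 0  0  1  1  1  2  3  3  3  4
  i=5: 0  1  2  2  2  3  4  4  4  5
  i=6: 0  1  2  2  3  4  5  5  5  6
  i=7: 0  1  2  2  3  4  5  5  6  7
  i=8: 0  1  2  2  3  4  5  6  7  8
  i=9: 0  1  2  3  4  5  6  7  8  9
  i=10: 1  2  3  4  5  6  7  8  9  10

second differences of R give the permutation w = (10, 3, 6, 7, 2, 5, 9, 8, 4, 1).

6 SE-corners of the 28-cell Rothe diagram give Ess(w):

[(1, 9, 0), (4, 2, 0), (4, 5, 1), (7, 8, 5), (8, 4, 2), (9, 1, 0)]


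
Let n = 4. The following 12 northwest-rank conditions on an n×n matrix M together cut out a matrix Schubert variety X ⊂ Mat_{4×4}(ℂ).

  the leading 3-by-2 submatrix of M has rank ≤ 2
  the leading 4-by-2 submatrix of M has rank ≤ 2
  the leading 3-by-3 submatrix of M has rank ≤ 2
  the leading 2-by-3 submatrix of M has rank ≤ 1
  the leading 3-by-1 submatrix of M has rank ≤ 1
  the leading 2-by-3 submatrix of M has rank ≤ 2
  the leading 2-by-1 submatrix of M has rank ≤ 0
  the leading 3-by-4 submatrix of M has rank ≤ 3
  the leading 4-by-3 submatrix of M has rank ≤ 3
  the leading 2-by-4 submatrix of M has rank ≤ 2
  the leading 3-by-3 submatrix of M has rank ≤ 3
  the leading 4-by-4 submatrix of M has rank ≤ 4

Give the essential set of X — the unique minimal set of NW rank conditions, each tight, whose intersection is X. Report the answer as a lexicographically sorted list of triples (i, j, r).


Reconstructing r_w from the 12 given conditions:

  row 1: 0 | 1 | 1 | 1
  row 2: 0 | 1 | 1 | 2
  row 3: 1 | 2 | 2 | 3
  row 4: 1 | 2 | 3 | 4

so w = (2, 4, 1, 3).

ℓ(w)=3; the 2 essential cells (i,j,r):

[(2, 1, 0), (2, 3, 1)]


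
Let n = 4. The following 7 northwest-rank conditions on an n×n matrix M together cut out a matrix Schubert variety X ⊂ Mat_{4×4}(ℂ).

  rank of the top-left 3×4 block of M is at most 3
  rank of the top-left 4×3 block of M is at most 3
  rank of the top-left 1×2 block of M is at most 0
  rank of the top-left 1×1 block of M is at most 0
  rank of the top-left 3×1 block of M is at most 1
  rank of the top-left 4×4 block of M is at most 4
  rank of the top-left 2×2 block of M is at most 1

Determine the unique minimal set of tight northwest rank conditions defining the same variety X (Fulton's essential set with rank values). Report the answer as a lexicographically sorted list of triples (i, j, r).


Rank table r_w(4×4) implied by the 7 constraints:

  row 1: 0 0 1 1
  row 2: 1 1 2 2
  row 3: 1 2 3 3
  row 4: 1 2 3 4

giving w = (3, 1, 2, 4) via Δ²R.

D(w) has 2 cells with 1 SE-corner; essential set:

[(1, 2, 0)]


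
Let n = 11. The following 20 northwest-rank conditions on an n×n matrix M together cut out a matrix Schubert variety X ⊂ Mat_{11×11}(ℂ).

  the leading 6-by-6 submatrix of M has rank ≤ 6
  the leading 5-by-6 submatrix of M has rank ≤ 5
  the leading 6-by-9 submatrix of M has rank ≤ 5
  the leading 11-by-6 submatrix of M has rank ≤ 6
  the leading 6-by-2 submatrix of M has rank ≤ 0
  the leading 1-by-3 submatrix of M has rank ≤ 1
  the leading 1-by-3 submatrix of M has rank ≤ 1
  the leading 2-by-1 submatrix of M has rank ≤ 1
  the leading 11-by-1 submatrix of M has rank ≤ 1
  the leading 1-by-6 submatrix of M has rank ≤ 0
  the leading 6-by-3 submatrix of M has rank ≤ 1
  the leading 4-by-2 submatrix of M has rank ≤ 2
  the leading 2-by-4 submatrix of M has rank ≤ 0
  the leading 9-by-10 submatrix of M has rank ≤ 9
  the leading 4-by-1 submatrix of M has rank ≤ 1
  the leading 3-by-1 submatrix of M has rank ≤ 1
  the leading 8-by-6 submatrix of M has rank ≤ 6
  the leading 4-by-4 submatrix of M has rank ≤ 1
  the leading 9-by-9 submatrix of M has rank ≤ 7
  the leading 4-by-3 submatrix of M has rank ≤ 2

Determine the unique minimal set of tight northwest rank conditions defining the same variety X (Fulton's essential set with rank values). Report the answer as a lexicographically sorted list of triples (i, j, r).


Reconstructing r_w from the 20 given conditions:

  i=1: 0 | 0 | 0 | 0 | 0 | 0 | 1 | 1 | 1 | 1 | 1
  i=2: 0 | 0 | 0 | 0 | 1 | 1 | 2 | 2 | 2 | 2 | 2
  i=3: 0 | 0 | 1 | 1 | 2 | 2 | 3 | 3 | 3 | 3 | 3
  i=4: 0 | 0 | 1 | 1 | 2 | 3 | 4 | 4 | 4 | 4 | 4
  i=5: 0 | 0 | 1 | 2 | 3 | 4 | 5 | 5 | 5 | 5 | 5
  i=6: 0 | 0 | 1 | 2 | 3 | 4 | 5 | 5 | 5 | 6 | 6
  i=7: 1 | 1 | 2 | 3 | 4 | 5 | 6 | 6 | 6 | 7 | 7
  i=8: 1 | 2 | 3 | 4 | 5 | 6 | 7 | 7 | 7 | 8 | 8
  i=9: 1 | 2 | 3 | 4 | 5 | 6 | 7 | 7 | 7 | 8 | 9
  i=10: 1 | 2 | 3 | 4 | 5 | 6 | 7 | 8 | 8 | 9 | 10
  i=11: 1 | 2 | 3 | 4 | 5 | 6 | 7 | 8 | 9 | 10 | 11

giving w = (7, 5, 3, 6, 4, 10, 1, 2, 11, 8, 9) via Δ²R.

6 SE-corners of the 23-cell Rothe diagram give Ess(w):

[(1, 6, 0), (2, 4, 0), (4, 4, 1), (6, 2, 0), (6, 9, 5), (9, 9, 7)]


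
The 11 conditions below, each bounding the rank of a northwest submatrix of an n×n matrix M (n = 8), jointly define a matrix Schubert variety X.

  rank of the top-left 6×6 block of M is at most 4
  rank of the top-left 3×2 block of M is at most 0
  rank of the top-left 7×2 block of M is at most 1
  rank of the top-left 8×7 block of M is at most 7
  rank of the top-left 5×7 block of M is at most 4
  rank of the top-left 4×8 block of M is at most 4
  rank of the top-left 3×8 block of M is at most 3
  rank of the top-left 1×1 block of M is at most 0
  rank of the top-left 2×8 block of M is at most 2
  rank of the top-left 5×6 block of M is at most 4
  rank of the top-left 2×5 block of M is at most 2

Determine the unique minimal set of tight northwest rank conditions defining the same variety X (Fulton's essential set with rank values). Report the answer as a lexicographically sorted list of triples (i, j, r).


Rank table r_w(8×8) implied by the 11 constraints:

  0 | 0 | 1 | 1 | 1 | 1 | 1 | 1
  0 | 0 | 1 | 2 | 2 | 2 | 2 | 2
  0 | 0 | 1 | 2 | 3 | 3 | 3 | 3
  1 | 1 | 2 | 3 | 4 | 4 | 4 | 4
  1 | 1 | 2 | 3 | 4 | 4 | 4 | 5
  1 | 1 | 2 | 3 | 4 | 4 | 5 | 6
  1 | 1 | 2 | 3 | 4 | 5 | 6 | 7
  1 | 2 | 3 | 4 | 5 | 6 | 7 | 8

the unique w with this rank table is (3, 4, 5, 1, 8, 7, 6, 2).

4 SE-corners of the 12-cell Rothe diagram give Ess(w):

[(3, 2, 0), (5, 7, 4), (6, 6, 4), (7, 2, 1)]
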